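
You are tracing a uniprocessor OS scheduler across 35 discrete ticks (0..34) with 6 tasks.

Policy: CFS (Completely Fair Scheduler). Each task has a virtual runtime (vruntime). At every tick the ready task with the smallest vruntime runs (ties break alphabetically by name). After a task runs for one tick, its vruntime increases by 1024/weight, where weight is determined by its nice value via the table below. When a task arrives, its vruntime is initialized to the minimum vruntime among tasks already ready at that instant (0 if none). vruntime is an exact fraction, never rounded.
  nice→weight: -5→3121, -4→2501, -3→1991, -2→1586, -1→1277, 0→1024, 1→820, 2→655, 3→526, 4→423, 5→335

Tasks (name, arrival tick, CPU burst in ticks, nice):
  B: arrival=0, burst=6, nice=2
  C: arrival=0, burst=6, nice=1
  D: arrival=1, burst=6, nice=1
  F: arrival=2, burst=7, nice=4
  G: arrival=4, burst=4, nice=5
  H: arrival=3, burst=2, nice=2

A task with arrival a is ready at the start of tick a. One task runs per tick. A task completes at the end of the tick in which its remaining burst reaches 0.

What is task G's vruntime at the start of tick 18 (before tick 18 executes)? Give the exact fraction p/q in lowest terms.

t=0: vr[B=0 C=0] → run B
t=1: vr[B=1024/655 C=0 D=0] → run C
t=2: vr[B=1024/655 C=256/205 D=0 F=0] → run D
t=3: vr[B=1024/655 C=256/205 D=256/205 F=0 H=0] → run F
t=4: vr[B=1024/655 C=256/205 D=256/205 F=1024/423 G=0 H=0] → run G
t=5: vr[B=1024/655 C=256/205 D=256/205 F=1024/423 G=1024/335 H=0] → run H
t=6: vr[B=1024/655 C=256/205 D=256/205 F=1024/423 G=1024/335 H=1024/655] → run C
t=7: vr[B=1024/655 C=512/205 D=256/205 F=1024/423 G=1024/335 H=1024/655] → run D
t=8: vr[B=1024/655 C=512/205 D=512/205 F=1024/423 G=1024/335 H=1024/655] → run B
t=9: vr[B=2048/655 C=512/205 D=512/205 F=1024/423 G=1024/335 H=1024/655] → run H
t=10: vr[B=2048/655 C=512/205 D=512/205 F=1024/423 G=1024/335] → run F
t=11: vr[B=2048/655 C=512/205 D=512/205 F=2048/423 G=1024/335] → run C
t=12: vr[B=2048/655 C=768/205 D=512/205 F=2048/423 G=1024/335] → run D
t=13: vr[B=2048/655 C=768/205 D=768/205 F=2048/423 G=1024/335] → run G
t=14: vr[B=2048/655 C=768/205 D=768/205 F=2048/423 G=2048/335] → run B
t=15: vr[B=3072/655 C=768/205 D=768/205 F=2048/423 G=2048/335] → run C
t=16: vr[B=3072/655 C=1024/205 D=768/205 F=2048/423 G=2048/335] → run D
t=17: vr[B=3072/655 C=1024/205 D=1024/205 F=2048/423 G=2048/335] → run B
t=18: vr[B=4096/655 C=1024/205 D=1024/205 F=2048/423 G=2048/335] → run F
t=19: vr[B=4096/655 C=1024/205 D=1024/205 F=1024/141 G=2048/335] → run C
t=20: vr[B=4096/655 C=256/41 D=1024/205 F=1024/141 G=2048/335] → run D
t=21: vr[B=4096/655 C=256/41 D=256/41 F=1024/141 G=2048/335] → run G
t=22: vr[B=4096/655 C=256/41 D=256/41 F=1024/141 G=3072/335] → run C
t=23: vr[B=4096/655 D=256/41 F=1024/141 G=3072/335] → run D
t=24: vr[B=4096/655 F=1024/141 G=3072/335] → run B
t=25: vr[B=1024/131 F=1024/141 G=3072/335] → run F
t=26: vr[B=1024/131 F=4096/423 G=3072/335] → run B
t=27: vr[F=4096/423 G=3072/335] → run G
t=28: vr[F=4096/423] → run F
t=29: vr[F=5120/423] → run F
t=30: vr[F=2048/141] → run F
t=31: (idle)
t=32: (idle)
t=33: (idle)
t=34: (idle)

vruntime(G, start of tick 18) = 2048/335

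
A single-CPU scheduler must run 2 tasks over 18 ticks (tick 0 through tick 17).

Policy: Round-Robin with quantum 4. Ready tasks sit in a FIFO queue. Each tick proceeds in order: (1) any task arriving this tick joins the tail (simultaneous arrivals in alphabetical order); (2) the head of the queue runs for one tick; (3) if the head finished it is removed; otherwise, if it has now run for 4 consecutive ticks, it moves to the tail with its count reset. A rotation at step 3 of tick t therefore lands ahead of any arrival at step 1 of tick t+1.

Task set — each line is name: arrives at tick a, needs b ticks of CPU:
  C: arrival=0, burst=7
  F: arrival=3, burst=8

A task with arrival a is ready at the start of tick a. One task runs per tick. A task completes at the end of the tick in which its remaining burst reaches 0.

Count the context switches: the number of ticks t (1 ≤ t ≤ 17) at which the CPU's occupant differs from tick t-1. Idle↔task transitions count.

context switches = 4

t=0: queue=[C] q_used=0 → run C
t=1: queue=[C] q_used=1 → run C
t=2: queue=[C] q_used=2 → run C
t=3: queue=[C,F] q_used=3 → run C
t=4: queue=[F,C] q_used=0 → run F
t=5: queue=[F,C] q_used=1 → run F
t=6: queue=[F,C] q_used=2 → run F
t=7: queue=[F,C] q_used=3 → run F
t=8: queue=[C,F] q_used=0 → run C
t=9: queue=[C,F] q_used=1 → run C
t=10: queue=[C,F] q_used=2 → run C
t=11: queue=[F] q_used=0 → run F
t=12: queue=[F] q_used=1 → run F
t=13: queue=[F] q_used=2 → run F
t=14: queue=[F] q_used=3 → run F
t=15: (idle)
t=16: (idle)
t=17: (idle)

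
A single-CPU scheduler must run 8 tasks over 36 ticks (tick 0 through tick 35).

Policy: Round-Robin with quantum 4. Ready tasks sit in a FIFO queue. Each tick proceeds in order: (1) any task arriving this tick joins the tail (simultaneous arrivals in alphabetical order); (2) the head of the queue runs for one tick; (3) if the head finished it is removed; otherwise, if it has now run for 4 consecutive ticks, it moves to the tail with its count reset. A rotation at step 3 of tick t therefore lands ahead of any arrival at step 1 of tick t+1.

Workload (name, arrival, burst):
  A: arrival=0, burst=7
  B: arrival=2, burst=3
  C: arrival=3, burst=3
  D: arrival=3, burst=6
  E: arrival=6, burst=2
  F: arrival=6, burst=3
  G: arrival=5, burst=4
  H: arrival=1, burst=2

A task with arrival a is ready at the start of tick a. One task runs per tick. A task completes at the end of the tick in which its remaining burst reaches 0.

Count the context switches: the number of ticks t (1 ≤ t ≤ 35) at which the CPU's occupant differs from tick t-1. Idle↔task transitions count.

t=0: queue=[A] q_used=0 → run A
t=1: queue=[A,H] q_used=1 → run A
t=2: queue=[A,H,B] q_used=2 → run A
t=3: queue=[A,H,B,C,D] q_used=3 → run A
t=4: queue=[H,B,C,D,A] q_used=0 → run H
t=5: queue=[H,B,C,D,A,G] q_used=1 → run H
t=6: queue=[B,C,D,A,G,E,F] q_used=0 → run B
t=7: queue=[B,C,D,A,G,E,F] q_used=1 → run B
t=8: queue=[B,C,D,A,G,E,F] q_used=2 → run B
t=9: queue=[C,D,A,G,E,F] q_used=0 → run C
t=10: queue=[C,D,A,G,E,F] q_used=1 → run C
t=11: queue=[C,D,A,G,E,F] q_used=2 → run C
t=12: queue=[D,A,G,E,F] q_used=0 → run D
t=13: queue=[D,A,G,E,F] q_used=1 → run D
t=14: queue=[D,A,G,E,F] q_used=2 → run D
t=15: queue=[D,A,G,E,F] q_used=3 → run D
t=16: queue=[A,G,E,F,D] q_used=0 → run A
t=17: queue=[A,G,E,F,D] q_used=1 → run A
t=18: queue=[A,G,E,F,D] q_used=2 → run A
t=19: queue=[G,E,F,D] q_used=0 → run G
t=20: queue=[G,E,F,D] q_used=1 → run G
t=21: queue=[G,E,F,D] q_used=2 → run G
t=22: queue=[G,E,F,D] q_used=3 → run G
t=23: queue=[E,F,D] q_used=0 → run E
t=24: queue=[E,F,D] q_used=1 → run E
t=25: queue=[F,D] q_used=0 → run F
t=26: queue=[F,D] q_used=1 → run F
t=27: queue=[F,D] q_used=2 → run F
t=28: queue=[D] q_used=0 → run D
t=29: queue=[D] q_used=1 → run D
t=30: (idle)
t=31: (idle)
t=32: (idle)
t=33: (idle)
t=34: (idle)
t=35: (idle)

context switches = 10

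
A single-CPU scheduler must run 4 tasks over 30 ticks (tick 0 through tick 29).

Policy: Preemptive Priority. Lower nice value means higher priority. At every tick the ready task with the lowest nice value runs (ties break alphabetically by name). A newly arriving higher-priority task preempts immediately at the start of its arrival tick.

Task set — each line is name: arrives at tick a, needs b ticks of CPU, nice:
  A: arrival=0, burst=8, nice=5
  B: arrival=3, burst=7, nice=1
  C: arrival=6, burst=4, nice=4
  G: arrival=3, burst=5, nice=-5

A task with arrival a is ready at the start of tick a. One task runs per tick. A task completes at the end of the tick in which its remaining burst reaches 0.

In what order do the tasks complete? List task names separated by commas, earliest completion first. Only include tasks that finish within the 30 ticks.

t=0: ready={A} → run A
t=1: ready={A} → run A
t=2: ready={A} → run A
t=3: ready={A,B,G} → run G
t=4: ready={A,B,G} → run G
t=5: ready={A,B,G} → run G
t=6: ready={A,B,C,G} → run G
t=7: ready={A,B,C,G} → run G
t=8: ready={A,B,C} → run B
t=9: ready={A,B,C} → run B
t=10: ready={A,B,C} → run B
t=11: ready={A,B,C} → run B
t=12: ready={A,B,C} → run B
t=13: ready={A,B,C} → run B
t=14: ready={A,B,C} → run B
t=15: ready={A,C} → run C
t=16: ready={A,C} → run C
t=17: ready={A,C} → run C
t=18: ready={A,C} → run C
t=19: ready={A} → run A
t=20: ready={A} → run A
t=21: ready={A} → run A
t=22: ready={A} → run A
t=23: ready={A} → run A
t=24: (idle)
t=25: (idle)
t=26: (idle)
t=27: (idle)
t=28: (idle)
t=29: (idle)

completion order = G, B, C, A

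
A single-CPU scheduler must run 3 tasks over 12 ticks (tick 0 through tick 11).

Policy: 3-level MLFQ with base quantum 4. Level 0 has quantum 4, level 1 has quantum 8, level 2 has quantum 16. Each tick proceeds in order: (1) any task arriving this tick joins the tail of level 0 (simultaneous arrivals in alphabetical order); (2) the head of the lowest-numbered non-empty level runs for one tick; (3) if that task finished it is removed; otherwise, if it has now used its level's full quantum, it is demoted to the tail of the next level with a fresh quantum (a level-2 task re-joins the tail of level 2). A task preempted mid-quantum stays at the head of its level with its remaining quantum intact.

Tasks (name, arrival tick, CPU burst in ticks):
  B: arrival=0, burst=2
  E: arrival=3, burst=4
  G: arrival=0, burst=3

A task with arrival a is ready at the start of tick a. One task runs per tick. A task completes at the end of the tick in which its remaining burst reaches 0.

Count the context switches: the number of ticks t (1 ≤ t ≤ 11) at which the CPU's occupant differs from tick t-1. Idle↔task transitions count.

context switches = 3

t=0: L0/L1/L2 = BG/-/- → run B
t=1: L0/L1/L2 = BG/-/- → run B
t=2: L0/L1/L2 = G/-/- → run G
t=3: L0/L1/L2 = GE/-/- → run G
t=4: L0/L1/L2 = GE/-/- → run G
t=5: L0/L1/L2 = E/-/- → run E
t=6: L0/L1/L2 = E/-/- → run E
t=7: L0/L1/L2 = E/-/- → run E
t=8: L0/L1/L2 = E/-/- → run E
t=9: (idle)
t=10: (idle)
t=11: (idle)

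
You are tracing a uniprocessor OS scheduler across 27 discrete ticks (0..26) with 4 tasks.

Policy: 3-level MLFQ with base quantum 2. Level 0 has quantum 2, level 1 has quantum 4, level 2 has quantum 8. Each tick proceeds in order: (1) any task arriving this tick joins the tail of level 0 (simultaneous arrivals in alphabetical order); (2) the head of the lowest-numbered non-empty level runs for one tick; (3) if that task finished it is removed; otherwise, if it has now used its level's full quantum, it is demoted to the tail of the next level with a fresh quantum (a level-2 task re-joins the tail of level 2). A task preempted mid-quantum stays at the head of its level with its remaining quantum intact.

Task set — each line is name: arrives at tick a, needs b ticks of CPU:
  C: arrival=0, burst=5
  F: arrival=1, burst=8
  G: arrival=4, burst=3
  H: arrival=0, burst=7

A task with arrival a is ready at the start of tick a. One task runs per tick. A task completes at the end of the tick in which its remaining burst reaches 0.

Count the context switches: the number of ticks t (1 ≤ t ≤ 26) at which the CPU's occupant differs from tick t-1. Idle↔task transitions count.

context switches = 10

t=0: L0/L1/L2 = CH/-/- → run C
t=1: L0/L1/L2 = CHF/-/- → run C
t=2: L0/L1/L2 = HF/C/- → run H
t=3: L0/L1/L2 = HF/C/- → run H
t=4: L0/L1/L2 = FG/CH/- → run F
t=5: L0/L1/L2 = FG/CH/- → run F
t=6: L0/L1/L2 = G/CHF/- → run G
t=7: L0/L1/L2 = G/CHF/- → run G
t=8: L0/L1/L2 = -/CHFG/- → run C
t=9: L0/L1/L2 = -/CHFG/- → run C
t=10: L0/L1/L2 = -/CHFG/- → run C
t=11: L0/L1/L2 = -/HFG/- → run H
t=12: L0/L1/L2 = -/HFG/- → run H
t=13: L0/L1/L2 = -/HFG/- → run H
t=14: L0/L1/L2 = -/HFG/- → run H
t=15: L0/L1/L2 = -/FG/H → run F
t=16: L0/L1/L2 = -/FG/H → run F
t=17: L0/L1/L2 = -/FG/H → run F
t=18: L0/L1/L2 = -/FG/H → run F
t=19: L0/L1/L2 = -/G/HF → run G
t=20: L0/L1/L2 = -/-/HF → run H
t=21: L0/L1/L2 = -/-/F → run F
t=22: L0/L1/L2 = -/-/F → run F
t=23: (idle)
t=24: (idle)
t=25: (idle)
t=26: (idle)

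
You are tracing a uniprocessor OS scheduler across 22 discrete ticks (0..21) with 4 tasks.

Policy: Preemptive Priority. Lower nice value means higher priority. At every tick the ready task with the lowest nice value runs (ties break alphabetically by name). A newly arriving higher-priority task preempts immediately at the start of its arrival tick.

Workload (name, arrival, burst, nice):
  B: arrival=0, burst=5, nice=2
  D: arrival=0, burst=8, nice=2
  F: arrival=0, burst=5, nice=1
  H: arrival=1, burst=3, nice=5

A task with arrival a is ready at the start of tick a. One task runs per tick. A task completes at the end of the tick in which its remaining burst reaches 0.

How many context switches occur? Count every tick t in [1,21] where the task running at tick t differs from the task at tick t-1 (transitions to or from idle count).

context switches = 4

t=0: ready={B,D,F} → run F
t=1: ready={B,D,F,H} → run F
t=2: ready={B,D,F,H} → run F
t=3: ready={B,D,F,H} → run F
t=4: ready={B,D,F,H} → run F
t=5: ready={B,D,H} → run B
t=6: ready={B,D,H} → run B
t=7: ready={B,D,H} → run B
t=8: ready={B,D,H} → run B
t=9: ready={B,D,H} → run B
t=10: ready={D,H} → run D
t=11: ready={D,H} → run D
t=12: ready={D,H} → run D
t=13: ready={D,H} → run D
t=14: ready={D,H} → run D
t=15: ready={D,H} → run D
t=16: ready={D,H} → run D
t=17: ready={D,H} → run D
t=18: ready={H} → run H
t=19: ready={H} → run H
t=20: ready={H} → run H
t=21: (idle)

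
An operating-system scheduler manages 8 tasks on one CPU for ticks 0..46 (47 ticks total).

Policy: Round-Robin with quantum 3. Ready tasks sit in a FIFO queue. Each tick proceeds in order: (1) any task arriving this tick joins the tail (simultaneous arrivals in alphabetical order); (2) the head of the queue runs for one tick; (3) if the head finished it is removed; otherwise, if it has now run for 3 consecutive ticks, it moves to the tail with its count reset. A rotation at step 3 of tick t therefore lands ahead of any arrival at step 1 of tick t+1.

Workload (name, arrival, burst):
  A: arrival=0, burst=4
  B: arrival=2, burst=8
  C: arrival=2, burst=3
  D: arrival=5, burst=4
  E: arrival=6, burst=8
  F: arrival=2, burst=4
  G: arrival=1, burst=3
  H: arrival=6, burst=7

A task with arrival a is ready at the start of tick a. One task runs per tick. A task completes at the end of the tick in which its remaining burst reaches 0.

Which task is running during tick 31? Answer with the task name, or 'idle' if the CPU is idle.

running at tick 31 = E

t=0: queue=[A] q_used=0 → run A
t=1: queue=[A,G] q_used=1 → run A
t=2: queue=[A,G,B,C,F] q_used=2 → run A
t=3: queue=[G,B,C,F,A] q_used=0 → run G
t=4: queue=[G,B,C,F,A] q_used=1 → run G
t=5: queue=[G,B,C,F,A,D] q_used=2 → run G
t=6: queue=[B,C,F,A,D,E,H] q_used=0 → run B
t=7: queue=[B,C,F,A,D,E,H] q_used=1 → run B
t=8: queue=[B,C,F,A,D,E,H] q_used=2 → run B
t=9: queue=[C,F,A,D,E,H,B] q_used=0 → run C
t=10: queue=[C,F,A,D,E,H,B] q_used=1 → run C
t=11: queue=[C,F,A,D,E,H,B] q_used=2 → run C
t=12: queue=[F,A,D,E,H,B] q_used=0 → run F
t=13: queue=[F,A,D,E,H,B] q_used=1 → run F
t=14: queue=[F,A,D,E,H,B] q_used=2 → run F
t=15: queue=[A,D,E,H,B,F] q_used=0 → run A
t=16: queue=[D,E,H,B,F] q_used=0 → run D
t=17: queue=[D,E,H,B,F] q_used=1 → run D
t=18: queue=[D,E,H,B,F] q_used=2 → run D
t=19: queue=[E,H,B,F,D] q_used=0 → run E
t=20: queue=[E,H,B,F,D] q_used=1 → run E
t=21: queue=[E,H,B,F,D] q_used=2 → run E
t=22: queue=[H,B,F,D,E] q_used=0 → run H
t=23: queue=[H,B,F,D,E] q_used=1 → run H
t=24: queue=[H,B,F,D,E] q_used=2 → run H
t=25: queue=[B,F,D,E,H] q_used=0 → run B
t=26: queue=[B,F,D,E,H] q_used=1 → run B
t=27: queue=[B,F,D,E,H] q_used=2 → run B
t=28: queue=[F,D,E,H,B] q_used=0 → run F
t=29: queue=[D,E,H,B] q_used=0 → run D
t=30: queue=[E,H,B] q_used=0 → run E
t=31: queue=[E,H,B] q_used=1 → run E
t=32: queue=[E,H,B] q_used=2 → run E
t=33: queue=[H,B,E] q_used=0 → run H
t=34: queue=[H,B,E] q_used=1 → run H
t=35: queue=[H,B,E] q_used=2 → run H
t=36: queue=[B,E,H] q_used=0 → run B
t=37: queue=[B,E,H] q_used=1 → run B
t=38: queue=[E,H] q_used=0 → run E
t=39: queue=[E,H] q_used=1 → run E
t=40: queue=[H] q_used=0 → run H
t=41: (idle)
t=42: (idle)
t=43: (idle)
t=44: (idle)
t=45: (idle)
t=46: (idle)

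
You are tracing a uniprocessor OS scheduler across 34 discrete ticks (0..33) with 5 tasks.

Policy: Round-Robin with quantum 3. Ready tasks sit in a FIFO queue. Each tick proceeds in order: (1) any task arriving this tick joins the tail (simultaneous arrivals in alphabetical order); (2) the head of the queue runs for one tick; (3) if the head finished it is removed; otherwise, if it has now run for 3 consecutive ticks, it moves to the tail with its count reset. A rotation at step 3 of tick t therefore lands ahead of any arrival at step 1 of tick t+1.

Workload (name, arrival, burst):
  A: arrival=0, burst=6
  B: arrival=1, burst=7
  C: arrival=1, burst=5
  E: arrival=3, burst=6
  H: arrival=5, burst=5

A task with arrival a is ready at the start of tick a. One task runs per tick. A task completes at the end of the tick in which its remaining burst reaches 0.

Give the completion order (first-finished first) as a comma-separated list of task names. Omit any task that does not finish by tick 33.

completion order = A, C, E, H, B

t=0: queue=[A] q_used=0 → run A
t=1: queue=[A,B,C] q_used=1 → run A
t=2: queue=[A,B,C] q_used=2 → run A
t=3: queue=[B,C,A,E] q_used=0 → run B
t=4: queue=[B,C,A,E] q_used=1 → run B
t=5: queue=[B,C,A,E,H] q_used=2 → run B
t=6: queue=[C,A,E,H,B] q_used=0 → run C
t=7: queue=[C,A,E,H,B] q_used=1 → run C
t=8: queue=[C,A,E,H,B] q_used=2 → run C
t=9: queue=[A,E,H,B,C] q_used=0 → run A
t=10: queue=[A,E,H,B,C] q_used=1 → run A
t=11: queue=[A,E,H,B,C] q_used=2 → run A
t=12: queue=[E,H,B,C] q_used=0 → run E
t=13: queue=[E,H,B,C] q_used=1 → run E
t=14: queue=[E,H,B,C] q_used=2 → run E
t=15: queue=[H,B,C,E] q_used=0 → run H
t=16: queue=[H,B,C,E] q_used=1 → run H
t=17: queue=[H,B,C,E] q_used=2 → run H
t=18: queue=[B,C,E,H] q_used=0 → run B
t=19: queue=[B,C,E,H] q_used=1 → run B
t=20: queue=[B,C,E,H] q_used=2 → run B
t=21: queue=[C,E,H,B] q_used=0 → run C
t=22: queue=[C,E,H,B] q_used=1 → run C
t=23: queue=[E,H,B] q_used=0 → run E
t=24: queue=[E,H,B] q_used=1 → run E
t=25: queue=[E,H,B] q_used=2 → run E
t=26: queue=[H,B] q_used=0 → run H
t=27: queue=[H,B] q_used=1 → run H
t=28: queue=[B] q_used=0 → run B
t=29: (idle)
t=30: (idle)
t=31: (idle)
t=32: (idle)
t=33: (idle)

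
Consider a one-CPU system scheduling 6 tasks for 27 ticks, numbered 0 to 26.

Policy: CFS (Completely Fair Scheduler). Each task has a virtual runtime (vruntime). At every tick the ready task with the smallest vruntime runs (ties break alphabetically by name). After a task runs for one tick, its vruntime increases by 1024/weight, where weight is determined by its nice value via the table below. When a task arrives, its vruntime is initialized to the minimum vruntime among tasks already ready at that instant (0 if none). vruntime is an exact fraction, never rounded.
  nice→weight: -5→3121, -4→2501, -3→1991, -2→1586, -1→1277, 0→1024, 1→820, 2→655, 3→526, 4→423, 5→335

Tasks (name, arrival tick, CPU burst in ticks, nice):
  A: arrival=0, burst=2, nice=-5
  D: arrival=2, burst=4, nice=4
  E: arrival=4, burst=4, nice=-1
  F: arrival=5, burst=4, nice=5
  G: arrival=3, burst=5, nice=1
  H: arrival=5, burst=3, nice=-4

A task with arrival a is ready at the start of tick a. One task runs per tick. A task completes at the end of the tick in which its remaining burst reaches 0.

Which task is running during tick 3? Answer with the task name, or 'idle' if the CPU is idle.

t=0: vr[A=0] → run A
t=1: vr[A=1024/3121] → run A
t=2: vr[D=0] → run D
t=3: vr[D=1024/423 G=1024/423] → run D
t=4: vr[D=2048/423 E=1024/423 G=1024/423] → run E
t=5: vr[D=2048/423 E=1740800/540171 F=1024/423 G=1024/423 H=1024/423] → run F
t=6: vr[D=2048/423 E=1740800/540171 F=776192/141705 G=1024/423 H=1024/423] → run G
t=7: vr[D=2048/423 E=1740800/540171 F=776192/141705 G=318208/86715 H=1024/423] → run H
t=8: vr[D=2048/423 E=1740800/540171 F=776192/141705 G=318208/86715 H=2994176/1057923] → run H
t=9: vr[D=2048/423 E=1740800/540171 F=776192/141705 G=318208/86715 H=3427328/1057923] → run E
t=10: vr[D=2048/423 E=2173952/540171 F=776192/141705 G=318208/86715 H=3427328/1057923] → run H
t=11: vr[D=2048/423 E=2173952/540171 F=776192/141705 G=318208/86715] → run G
t=12: vr[D=2048/423 E=2173952/540171 F=776192/141705 G=426496/86715] → run E
t=13: vr[D=2048/423 E=2607104/540171 F=776192/141705 G=426496/86715] → run E
t=14: vr[D=2048/423 F=776192/141705 G=426496/86715] → run D
t=15: vr[D=1024/141 F=776192/141705 G=426496/86715] → run G
t=16: vr[D=1024/141 F=776192/141705 G=534784/86715] → run F
t=17: vr[D=1024/141 F=1209344/141705 G=534784/86715] → run G
t=18: vr[D=1024/141 F=1209344/141705 G=643072/86715] → run D
t=19: vr[F=1209344/141705 G=643072/86715] → run G
t=20: vr[F=1209344/141705] → run F
t=21: vr[F=1642496/141705] → run F
t=22: (idle)
t=23: (idle)
t=24: (idle)
t=25: (idle)
t=26: (idle)

running at tick 3 = D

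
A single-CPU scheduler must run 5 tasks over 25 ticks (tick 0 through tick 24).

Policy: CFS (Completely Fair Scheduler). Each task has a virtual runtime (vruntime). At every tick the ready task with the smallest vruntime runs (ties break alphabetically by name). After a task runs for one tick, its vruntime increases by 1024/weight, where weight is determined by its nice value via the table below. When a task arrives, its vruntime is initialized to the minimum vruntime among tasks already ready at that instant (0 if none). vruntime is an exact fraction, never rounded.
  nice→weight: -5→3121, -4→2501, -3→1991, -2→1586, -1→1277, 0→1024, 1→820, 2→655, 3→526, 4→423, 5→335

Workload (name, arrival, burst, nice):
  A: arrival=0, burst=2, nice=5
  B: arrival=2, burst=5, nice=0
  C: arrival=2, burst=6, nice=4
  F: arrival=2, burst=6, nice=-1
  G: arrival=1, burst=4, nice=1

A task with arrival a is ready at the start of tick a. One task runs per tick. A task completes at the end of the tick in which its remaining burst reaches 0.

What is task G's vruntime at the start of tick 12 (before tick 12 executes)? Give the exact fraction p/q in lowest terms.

vruntime(G, start of tick 12) = 76288/13735

t=0: vr[A=0] → run A
t=1: vr[A=1024/335 G=1024/335] → run A
t=2: vr[B=1024/335 C=1024/335 F=1024/335 G=1024/335] → run B
t=3: vr[B=1359/335 C=1024/335 F=1024/335 G=1024/335] → run C
t=4: vr[B=1359/335 C=776192/141705 F=1024/335 G=1024/335] → run F
t=5: vr[B=1359/335 C=776192/141705 F=1650688/427795 G=1024/335] → run G
t=6: vr[B=1359/335 C=776192/141705 F=1650688/427795 G=59136/13735] → run F
t=7: vr[B=1359/335 C=776192/141705 F=1993728/427795 G=59136/13735] → run B
t=8: vr[B=1694/335 C=776192/141705 F=1993728/427795 G=59136/13735] → run G
t=9: vr[B=1694/335 C=776192/141705 F=1993728/427795 G=76288/13735] → run F
t=10: vr[B=1694/335 C=776192/141705 F=2336768/427795 G=76288/13735] → run B
t=11: vr[B=2029/335 C=776192/141705 F=2336768/427795 G=76288/13735] → run F
t=12: vr[B=2029/335 C=776192/141705 F=2679808/427795 G=76288/13735] → run C
t=13: vr[B=2029/335 C=1119232/141705 F=2679808/427795 G=76288/13735] → run G
t=14: vr[B=2029/335 C=1119232/141705 F=2679808/427795 G=18688/2747] → run B
t=15: vr[B=2364/335 C=1119232/141705 F=2679808/427795 G=18688/2747] → run F
t=16: vr[B=2364/335 C=1119232/141705 F=3022848/427795 G=18688/2747] → run G
t=17: vr[B=2364/335 C=1119232/141705 F=3022848/427795] → run B
t=18: vr[C=1119232/141705 F=3022848/427795] → run F
t=19: vr[C=1119232/141705] → run C
t=20: vr[C=487424/47235] → run C
t=21: vr[C=1805312/141705] → run C
t=22: vr[C=2148352/141705] → run C
t=23: (idle)
t=24: (idle)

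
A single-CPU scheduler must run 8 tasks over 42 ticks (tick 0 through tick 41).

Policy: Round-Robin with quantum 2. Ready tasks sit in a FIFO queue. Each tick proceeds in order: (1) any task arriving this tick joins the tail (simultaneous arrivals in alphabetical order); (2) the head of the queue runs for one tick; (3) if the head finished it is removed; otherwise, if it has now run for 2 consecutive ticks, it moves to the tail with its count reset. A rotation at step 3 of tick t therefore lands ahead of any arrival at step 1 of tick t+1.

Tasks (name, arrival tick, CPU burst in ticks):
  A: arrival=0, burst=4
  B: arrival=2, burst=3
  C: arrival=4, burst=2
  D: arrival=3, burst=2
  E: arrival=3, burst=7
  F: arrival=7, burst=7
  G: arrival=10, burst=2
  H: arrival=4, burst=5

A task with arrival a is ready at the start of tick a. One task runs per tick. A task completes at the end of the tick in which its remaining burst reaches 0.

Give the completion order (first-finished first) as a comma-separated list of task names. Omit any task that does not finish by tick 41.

t=0: queue=[A] q_used=0 → run A
t=1: queue=[A] q_used=1 → run A
t=2: queue=[A,B] q_used=0 → run A
t=3: queue=[A,B,D,E] q_used=1 → run A
t=4: queue=[B,D,E,C,H] q_used=0 → run B
t=5: queue=[B,D,E,C,H] q_used=1 → run B
t=6: queue=[D,E,C,H,B] q_used=0 → run D
t=7: queue=[D,E,C,H,B,F] q_used=1 → run D
t=8: queue=[E,C,H,B,F] q_used=0 → run E
t=9: queue=[E,C,H,B,F] q_used=1 → run E
t=10: queue=[C,H,B,F,E,G] q_used=0 → run C
t=11: queue=[C,H,B,F,E,G] q_used=1 → run C
t=12: queue=[H,B,F,E,G] q_used=0 → run H
t=13: queue=[H,B,F,E,G] q_used=1 → run H
t=14: queue=[B,F,E,G,H] q_used=0 → run B
t=15: queue=[F,E,G,H] q_used=0 → run F
t=16: queue=[F,E,G,H] q_used=1 → run F
t=17: queue=[E,G,H,F] q_used=0 → run E
t=18: queue=[E,G,H,F] q_used=1 → run E
t=19: queue=[G,H,F,E] q_used=0 → run G
t=20: queue=[G,H,F,E] q_used=1 → run G
t=21: queue=[H,F,E] q_used=0 → run H
t=22: queue=[H,F,E] q_used=1 → run H
t=23: queue=[F,E,H] q_used=0 → run F
t=24: queue=[F,E,H] q_used=1 → run F
t=25: queue=[E,H,F] q_used=0 → run E
t=26: queue=[E,H,F] q_used=1 → run E
t=27: queue=[H,F,E] q_used=0 → run H
t=28: queue=[F,E] q_used=0 → run F
t=29: queue=[F,E] q_used=1 → run F
t=30: queue=[E,F] q_used=0 → run E
t=31: queue=[F] q_used=0 → run F
t=32: (idle)
t=33: (idle)
t=34: (idle)
t=35: (idle)
t=36: (idle)
t=37: (idle)
t=38: (idle)
t=39: (idle)
t=40: (idle)
t=41: (idle)

completion order = A, D, C, B, G, H, E, F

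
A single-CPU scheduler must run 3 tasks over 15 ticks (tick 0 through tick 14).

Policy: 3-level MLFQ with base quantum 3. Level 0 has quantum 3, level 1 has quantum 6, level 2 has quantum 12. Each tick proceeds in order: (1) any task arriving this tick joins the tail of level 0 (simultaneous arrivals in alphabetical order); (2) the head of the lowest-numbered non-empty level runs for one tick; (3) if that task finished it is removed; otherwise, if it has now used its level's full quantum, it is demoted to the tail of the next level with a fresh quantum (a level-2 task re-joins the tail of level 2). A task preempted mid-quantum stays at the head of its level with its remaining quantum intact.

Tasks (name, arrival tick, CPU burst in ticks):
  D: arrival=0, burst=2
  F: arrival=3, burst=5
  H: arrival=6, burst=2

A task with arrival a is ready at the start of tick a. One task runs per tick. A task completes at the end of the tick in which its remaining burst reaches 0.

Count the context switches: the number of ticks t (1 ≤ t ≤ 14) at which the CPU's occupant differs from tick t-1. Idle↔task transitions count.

context switches = 5

t=0: L0/L1/L2 = D/-/- → run D
t=1: L0/L1/L2 = D/-/- → run D
t=2: (idle)
t=3: L0/L1/L2 = F/-/- → run F
t=4: L0/L1/L2 = F/-/- → run F
t=5: L0/L1/L2 = F/-/- → run F
t=6: L0/L1/L2 = H/F/- → run H
t=7: L0/L1/L2 = H/F/- → run H
t=8: L0/L1/L2 = -/F/- → run F
t=9: L0/L1/L2 = -/F/- → run F
t=10: (idle)
t=11: (idle)
t=12: (idle)
t=13: (idle)
t=14: (idle)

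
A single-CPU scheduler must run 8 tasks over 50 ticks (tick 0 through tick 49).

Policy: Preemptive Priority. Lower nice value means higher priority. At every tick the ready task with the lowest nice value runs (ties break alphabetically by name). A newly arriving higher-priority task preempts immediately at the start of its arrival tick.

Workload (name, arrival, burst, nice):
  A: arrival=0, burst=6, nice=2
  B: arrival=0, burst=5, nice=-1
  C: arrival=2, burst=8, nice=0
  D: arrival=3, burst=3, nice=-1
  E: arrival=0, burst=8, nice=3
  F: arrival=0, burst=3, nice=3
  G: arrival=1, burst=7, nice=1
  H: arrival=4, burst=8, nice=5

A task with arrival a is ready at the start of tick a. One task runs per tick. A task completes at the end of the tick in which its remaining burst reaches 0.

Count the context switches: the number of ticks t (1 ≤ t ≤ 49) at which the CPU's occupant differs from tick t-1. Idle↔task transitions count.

t=0: ready={A,B,E,F} → run B
t=1: ready={A,B,E,F,G} → run B
t=2: ready={A,B,C,E,F,G} → run B
t=3: ready={A,B,C,D,E,F,G} → run B
t=4: ready={A,B,C,D,E,F,G,H} → run B
t=5: ready={A,C,D,E,F,G,H} → run D
t=6: ready={A,C,D,E,F,G,H} → run D
t=7: ready={A,C,D,E,F,G,H} → run D
t=8: ready={A,C,E,F,G,H} → run C
t=9: ready={A,C,E,F,G,H} → run C
t=10: ready={A,C,E,F,G,H} → run C
t=11: ready={A,C,E,F,G,H} → run C
t=12: ready={A,C,E,F,G,H} → run C
t=13: ready={A,C,E,F,G,H} → run C
t=14: ready={A,C,E,F,G,H} → run C
t=15: ready={A,C,E,F,G,H} → run C
t=16: ready={A,E,F,G,H} → run G
t=17: ready={A,E,F,G,H} → run G
t=18: ready={A,E,F,G,H} → run G
t=19: ready={A,E,F,G,H} → run G
t=20: ready={A,E,F,G,H} → run G
t=21: ready={A,E,F,G,H} → run G
t=22: ready={A,E,F,G,H} → run G
t=23: ready={A,E,F,H} → run A
t=24: ready={A,E,F,H} → run A
t=25: ready={A,E,F,H} → run A
t=26: ready={A,E,F,H} → run A
t=27: ready={A,E,F,H} → run A
t=28: ready={A,E,F,H} → run A
t=29: ready={E,F,H} → run E
t=30: ready={E,F,H} → run E
t=31: ready={E,F,H} → run E
t=32: ready={E,F,H} → run E
t=33: ready={E,F,H} → run E
t=34: ready={E,F,H} → run E
t=35: ready={E,F,H} → run E
t=36: ready={E,F,H} → run E
t=37: ready={F,H} → run F
t=38: ready={F,H} → run F
t=39: ready={F,H} → run F
t=40: ready={H} → run H
t=41: ready={H} → run H
t=42: ready={H} → run H
t=43: ready={H} → run H
t=44: ready={H} → run H
t=45: ready={H} → run H
t=46: ready={H} → run H
t=47: ready={H} → run H
t=48: (idle)
t=49: (idle)

context switches = 8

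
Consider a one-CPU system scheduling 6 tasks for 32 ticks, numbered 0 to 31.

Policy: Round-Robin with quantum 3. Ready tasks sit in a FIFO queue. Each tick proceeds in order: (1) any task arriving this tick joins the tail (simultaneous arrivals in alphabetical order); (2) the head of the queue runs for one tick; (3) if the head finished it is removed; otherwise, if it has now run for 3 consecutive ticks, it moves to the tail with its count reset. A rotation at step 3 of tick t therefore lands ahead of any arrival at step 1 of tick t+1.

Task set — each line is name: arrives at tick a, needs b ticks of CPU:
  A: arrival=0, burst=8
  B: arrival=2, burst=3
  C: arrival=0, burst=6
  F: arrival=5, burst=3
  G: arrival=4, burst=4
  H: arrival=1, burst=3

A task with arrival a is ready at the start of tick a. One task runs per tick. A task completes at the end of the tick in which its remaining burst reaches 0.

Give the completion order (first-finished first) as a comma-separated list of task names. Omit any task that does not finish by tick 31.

completion order = H, B, F, C, A, G

t=0: queue=[A,C] q_used=0 → run A
t=1: queue=[A,C,H] q_used=1 → run A
t=2: queue=[A,C,H,B] q_used=2 → run A
t=3: queue=[C,H,B,A] q_used=0 → run C
t=4: queue=[C,H,B,A,G] q_used=1 → run C
t=5: queue=[C,H,B,A,G,F] q_used=2 → run C
t=6: queue=[H,B,A,G,F,C] q_used=0 → run H
t=7: queue=[H,B,A,G,F,C] q_used=1 → run H
t=8: queue=[H,B,A,G,F,C] q_used=2 → run H
t=9: queue=[B,A,G,F,C] q_used=0 → run B
t=10: queue=[B,A,G,F,C] q_used=1 → run B
t=11: queue=[B,A,G,F,C] q_used=2 → run B
t=12: queue=[A,G,F,C] q_used=0 → run A
t=13: queue=[A,G,F,C] q_used=1 → run A
t=14: queue=[A,G,F,C] q_used=2 → run A
t=15: queue=[G,F,C,A] q_used=0 → run G
t=16: queue=[G,F,C,A] q_used=1 → run G
t=17: queue=[G,F,C,A] q_used=2 → run G
t=18: queue=[F,C,A,G] q_used=0 → run F
t=19: queue=[F,C,A,G] q_used=1 → run F
t=20: queue=[F,C,A,G] q_used=2 → run F
t=21: queue=[C,A,G] q_used=0 → run C
t=22: queue=[C,A,G] q_used=1 → run C
t=23: queue=[C,A,G] q_used=2 → run C
t=24: queue=[A,G] q_used=0 → run A
t=25: queue=[A,G] q_used=1 → run A
t=26: queue=[G] q_used=0 → run G
t=27: (idle)
t=28: (idle)
t=29: (idle)
t=30: (idle)
t=31: (idle)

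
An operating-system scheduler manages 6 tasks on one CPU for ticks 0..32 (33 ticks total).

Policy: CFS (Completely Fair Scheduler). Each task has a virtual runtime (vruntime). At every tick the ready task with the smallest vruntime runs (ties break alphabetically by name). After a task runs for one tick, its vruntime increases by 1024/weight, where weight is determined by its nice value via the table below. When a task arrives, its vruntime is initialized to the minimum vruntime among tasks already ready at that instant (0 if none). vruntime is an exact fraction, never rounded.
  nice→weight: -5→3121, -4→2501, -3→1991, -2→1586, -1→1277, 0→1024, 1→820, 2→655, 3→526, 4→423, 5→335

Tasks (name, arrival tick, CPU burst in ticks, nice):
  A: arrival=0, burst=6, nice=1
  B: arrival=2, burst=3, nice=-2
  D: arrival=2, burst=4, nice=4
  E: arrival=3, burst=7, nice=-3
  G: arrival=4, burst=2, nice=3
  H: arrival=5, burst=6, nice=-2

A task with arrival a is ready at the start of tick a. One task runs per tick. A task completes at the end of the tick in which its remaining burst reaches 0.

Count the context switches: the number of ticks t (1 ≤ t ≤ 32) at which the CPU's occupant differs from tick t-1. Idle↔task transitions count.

t=0: vr[A=0] → run A
t=1: vr[A=256/205] → run A
t=2: vr[A=512/205 B=512/205 D=512/205] → run A
t=3: vr[A=768/205 B=512/205 D=512/205 E=512/205] → run B
t=4: vr[A=768/205 B=510976/162565 D=512/205 E=512/205 G=512/205] → run D
t=5: vr[A=768/205 B=510976/162565 D=426496/86715 E=512/205 G=512/205 H=512/205] → run E
t=6: vr[A=768/205 B=510976/162565 D=426496/86715 E=1229312/408155 G=512/205 H=512/205] → run G
t=7: vr[A=768/205 B=510976/162565 D=426496/86715 E=1229312/408155 G=239616/53915 H=512/205] → run H
t=8: vr[A=768/205 B=510976/162565 D=426496/86715 E=1229312/408155 G=239616/53915 H=510976/162565] → run E
t=9: vr[A=768/205 B=510976/162565 D=426496/86715 E=1439232/408155 G=239616/53915 H=510976/162565] → run B
t=10: vr[A=768/205 B=615936/162565 D=426496/86715 E=1439232/408155 G=239616/53915 H=510976/162565] → run H
t=11: vr[A=768/205 B=615936/162565 D=426496/86715 E=1439232/408155 G=239616/53915 H=615936/162565] → run E
t=12: vr[A=768/205 B=615936/162565 D=426496/86715 E=1649152/408155 G=239616/53915 H=615936/162565] → run A
t=13: vr[A=1024/205 B=615936/162565 D=426496/86715 E=1649152/408155 G=239616/53915 H=615936/162565] → run B
t=14: vr[A=1024/205 D=426496/86715 E=1649152/408155 G=239616/53915 H=615936/162565] → run H
t=15: vr[A=1024/205 D=426496/86715 E=1649152/408155 G=239616/53915 H=720896/162565] → run E
t=16: vr[A=1024/205 D=426496/86715 E=1859072/408155 G=239616/53915 H=720896/162565] → run H
t=17: vr[A=1024/205 D=426496/86715 E=1859072/408155 G=239616/53915 H=825856/162565] → run G
t=18: vr[A=1024/205 D=426496/86715 E=1859072/408155 H=825856/162565] → run E
t=19: vr[A=1024/205 D=426496/86715 E=2068992/408155 H=825856/162565] → run D
t=20: vr[A=1024/205 D=636416/86715 E=2068992/408155 H=825856/162565] → run A
t=21: vr[A=256/41 D=636416/86715 E=2068992/408155 H=825856/162565] → run E
t=22: vr[A=256/41 D=636416/86715 E=2278912/408155 H=825856/162565] → run H
t=23: vr[A=256/41 D=636416/86715 E=2278912/408155 H=930816/162565] → run E
t=24: vr[A=256/41 D=636416/86715 H=930816/162565] → run H
t=25: vr[A=256/41 D=636416/86715] → run A
t=26: vr[D=636416/86715] → run D
t=27: vr[D=282112/28905] → run D
t=28: (idle)
t=29: (idle)
t=30: (idle)
t=31: (idle)
t=32: (idle)

context switches = 25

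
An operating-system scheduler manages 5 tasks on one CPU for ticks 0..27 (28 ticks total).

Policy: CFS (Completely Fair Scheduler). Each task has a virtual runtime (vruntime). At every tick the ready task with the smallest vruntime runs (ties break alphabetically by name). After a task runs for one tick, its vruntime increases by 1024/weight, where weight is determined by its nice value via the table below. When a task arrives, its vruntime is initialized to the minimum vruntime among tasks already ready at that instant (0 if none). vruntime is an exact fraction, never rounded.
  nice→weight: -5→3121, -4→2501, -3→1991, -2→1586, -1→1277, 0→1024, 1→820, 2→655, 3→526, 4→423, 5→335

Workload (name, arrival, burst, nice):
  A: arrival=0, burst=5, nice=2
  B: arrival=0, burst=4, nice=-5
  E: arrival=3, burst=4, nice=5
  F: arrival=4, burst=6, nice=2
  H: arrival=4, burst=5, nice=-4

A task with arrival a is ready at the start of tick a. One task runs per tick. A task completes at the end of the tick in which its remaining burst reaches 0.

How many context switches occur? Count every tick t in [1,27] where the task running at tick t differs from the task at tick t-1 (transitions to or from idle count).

t=0: vr[A=0 B=0] → run A
t=1: vr[A=1024/655 B=0] → run B
t=2: vr[A=1024/655 B=1024/3121] → run B
t=3: vr[A=1024/655 B=2048/3121 E=2048/3121] → run B
t=4: vr[A=1024/655 B=3072/3121 E=2048/3121 F=2048/3121 H=2048/3121] → run E
t=5: vr[A=1024/655 B=3072/3121 E=3881984/1045535 F=2048/3121 H=2048/3121] → run F
t=6: vr[A=1024/655 B=3072/3121 E=3881984/1045535 F=4537344/2044255 H=2048/3121] → run H
t=7: vr[A=1024/655 B=3072/3121 E=3881984/1045535 F=4537344/2044255 H=8317952/7805621] → run B
t=8: vr[A=1024/655 E=3881984/1045535 F=4537344/2044255 H=8317952/7805621] → run H
t=9: vr[A=1024/655 E=3881984/1045535 F=4537344/2044255 H=11513856/7805621] → run H
t=10: vr[A=1024/655 E=3881984/1045535 F=4537344/2044255 H=14709760/7805621] → run A
t=11: vr[A=2048/655 E=3881984/1045535 F=4537344/2044255 H=14709760/7805621] → run H
t=12: vr[A=2048/655 E=3881984/1045535 F=4537344/2044255 H=17905664/7805621] → run F
t=13: vr[A=2048/655 E=3881984/1045535 F=7733248/2044255 H=17905664/7805621] → run H
t=14: vr[A=2048/655 E=3881984/1045535 F=7733248/2044255] → run A
t=15: vr[A=3072/655 E=3881984/1045535 F=7733248/2044255] → run E
t=16: vr[A=3072/655 E=7077888/1045535 F=7733248/2044255] → run F
t=17: vr[A=3072/655 E=7077888/1045535 F=10929152/2044255] → run A
t=18: vr[A=4096/655 E=7077888/1045535 F=10929152/2044255] → run F
t=19: vr[A=4096/655 E=7077888/1045535 F=14125056/2044255] → run A
t=20: vr[E=7077888/1045535 F=14125056/2044255] → run E
t=21: vr[E=10273792/1045535 F=14125056/2044255] → run F
t=22: vr[E=10273792/1045535 F=3464192/408851] → run F
t=23: vr[E=10273792/1045535] → run E
t=24: (idle)
t=25: (idle)
t=26: (idle)
t=27: (idle)

context switches = 20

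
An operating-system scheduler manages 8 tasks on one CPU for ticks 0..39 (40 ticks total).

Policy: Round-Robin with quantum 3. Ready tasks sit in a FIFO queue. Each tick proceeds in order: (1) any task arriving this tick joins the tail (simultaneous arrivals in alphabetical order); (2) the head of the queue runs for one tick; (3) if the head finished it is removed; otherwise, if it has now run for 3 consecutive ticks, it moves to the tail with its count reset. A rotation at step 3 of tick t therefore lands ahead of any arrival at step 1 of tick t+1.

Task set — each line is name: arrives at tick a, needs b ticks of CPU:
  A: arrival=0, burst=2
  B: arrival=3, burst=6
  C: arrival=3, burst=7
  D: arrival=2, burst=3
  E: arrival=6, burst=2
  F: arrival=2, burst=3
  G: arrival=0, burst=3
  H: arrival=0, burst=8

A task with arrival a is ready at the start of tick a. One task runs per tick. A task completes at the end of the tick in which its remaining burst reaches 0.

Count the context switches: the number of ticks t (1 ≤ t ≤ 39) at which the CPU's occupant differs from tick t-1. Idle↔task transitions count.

t=0: queue=[A,G,H] q_used=0 → run A
t=1: queue=[A,G,H] q_used=1 → run A
t=2: queue=[G,H,D,F] q_used=0 → run G
t=3: queue=[G,H,D,F,B,C] q_used=1 → run G
t=4: queue=[G,H,D,F,B,C] q_used=2 → run G
t=5: queue=[H,D,F,B,C] q_used=0 → run H
t=6: queue=[H,D,F,B,C,E] q_used=1 → run H
t=7: queue=[H,D,F,B,C,E] q_used=2 → run H
t=8: queue=[D,F,B,C,E,H] q_used=0 → run D
t=9: queue=[D,F,B,C,E,H] q_used=1 → run D
t=10: queue=[D,F,B,C,E,H] q_used=2 → run D
t=11: queue=[F,B,C,E,H] q_used=0 → run F
t=12: queue=[F,B,C,E,H] q_used=1 → run F
t=13: queue=[F,B,C,E,H] q_used=2 → run F
t=14: queue=[B,C,E,H] q_used=0 → run B
t=15: queue=[B,C,E,H] q_used=1 → run B
t=16: queue=[B,C,E,H] q_used=2 → run B
t=17: queue=[C,E,H,B] q_used=0 → run C
t=18: queue=[C,E,H,B] q_used=1 → run C
t=19: queue=[C,E,H,B] q_used=2 → run C
t=20: queue=[E,H,B,C] q_used=0 → run E
t=21: queue=[E,H,B,C] q_used=1 → run E
t=22: queue=[H,B,C] q_used=0 → run H
t=23: queue=[H,B,C] q_used=1 → run H
t=24: queue=[H,B,C] q_used=2 → run H
t=25: queue=[B,C,H] q_used=0 → run B
t=26: queue=[B,C,H] q_used=1 → run B
t=27: queue=[B,C,H] q_used=2 → run B
t=28: queue=[C,H] q_used=0 → run C
t=29: queue=[C,H] q_used=1 → run C
t=30: queue=[C,H] q_used=2 → run C
t=31: queue=[H,C] q_used=0 → run H
t=32: queue=[H,C] q_used=1 → run H
t=33: queue=[C] q_used=0 → run C
t=34: (idle)
t=35: (idle)
t=36: (idle)
t=37: (idle)
t=38: (idle)
t=39: (idle)

context switches = 13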